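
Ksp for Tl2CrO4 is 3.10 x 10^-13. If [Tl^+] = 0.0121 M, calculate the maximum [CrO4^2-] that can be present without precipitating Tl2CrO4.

[CrO4^2-] = 2.12 × 10^-9 M

Tl2CrO4(s) ⇌ 2 Tl^+(aq) + CrO4^2-(aq)
Ksp = [Tl^+]^2[CrO4^2-]
Precipitation begins when Q = Ksp. With [Tl^+] = 0.0121 M:
3.10 x 10^-13 = (0.0121)^2 × [CrO4^2-]
[CrO4^2-] = (3.10 x 10^-13 / 1.464 x 10^-4) = 2.12 × 10^-9 M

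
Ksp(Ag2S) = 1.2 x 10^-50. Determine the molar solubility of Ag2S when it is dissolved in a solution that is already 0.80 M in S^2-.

Ag2S(s) ⇌ 2 Ag^+(aq) + S^2-(aq)
Ksp = [Ag^+]^2[S^2-]
If s mol/L dissolves here, [Ag^+] = 2s, [S^2-] = 0.80 + s ≈ 0.80 (since the S^2- already present dominates).
Ksp ≈ (2s)^2 × 0.80
s = 6.1 × 10^-26 M
Check: s = 6.1 × 10^-26 ≪ 0.80, so the approximation is valid.

s ≈ 6.1e-26 M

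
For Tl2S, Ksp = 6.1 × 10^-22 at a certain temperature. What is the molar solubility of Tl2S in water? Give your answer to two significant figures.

5.3e-8 M

Tl2S(s) ⇌ 2 Tl^+(aq) + S^2-(aq)
Ksp = [Tl^+]^2[S^2-]
Let s = molar solubility. Then [Tl^+] = 2s and [S^2-] = s.
Substituting: Ksp = (2s)^2s = 4s^3
s = (6.1 × 10^-22 / 4)^(1/3) = 5.3 x 10^-8 M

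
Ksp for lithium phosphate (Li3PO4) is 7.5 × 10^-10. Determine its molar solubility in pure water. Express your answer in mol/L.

Li3PO4(s) ⇌ 3 Li^+(aq) + PO4^3-(aq)
Ksp = [Li^+]^3[PO4^3-]
If s mol/L of Li3PO4 dissolves, [Li^+] = 3s and [PO4^3-] = s.
Substituting: Ksp = (3s)^3s = 27s^4
s = (7.5 × 10^-10 / 27)^(1/4) = 2.3 × 10^-3 M

s = 2.3 × 10^-3 M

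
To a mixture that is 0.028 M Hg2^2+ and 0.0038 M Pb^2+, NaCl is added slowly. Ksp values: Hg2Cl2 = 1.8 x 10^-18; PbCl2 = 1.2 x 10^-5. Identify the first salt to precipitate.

Hg2Cl2

Each salt begins to precipitate when Q = Ksp, i.e. when [Cl^-] reaches its threshold.
For Hg2Cl2: 1.8 x 10^-18 = 0.028 × [Cl^-]^2  ⇒  [Cl^-] = 8.0 × 10^-9 M.
For PbCl2: 1.2 x 10^-5 = 0.0038 × [Cl^-]^2  ⇒  [Cl^-] = 5.6 x 10^-2 M.
The salt with the lower threshold [Cl^-] precipitates first: Hg2Cl2.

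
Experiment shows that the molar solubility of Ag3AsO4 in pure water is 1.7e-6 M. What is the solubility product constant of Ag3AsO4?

2.3 x 10^-22

Ag3AsO4(s) ⇌ 3 Ag^+ + AsO4^3-
Let s = molar solubility. Then [Ag^+] = 3s and [AsO4^3-] = s.
Ksp = [Ag^+]^3[AsO4^3-]
Ksp = (3s)^3s = 27s^4
Ksp = 27 × (1.7 × 10^-6)^4 = 2.3 x 10^-22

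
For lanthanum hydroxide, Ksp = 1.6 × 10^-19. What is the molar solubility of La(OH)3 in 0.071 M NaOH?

4.5 × 10^-16 M

La(OH)3(s) ⇌ La^3+ + 3 OH^-
Ksp = [La^3+][OH^-]^3
Let s = moles of La(OH)3 that dissolve per litre. [La^3+] = s, [OH^-] = 0.071 + 3s ≈ 0.071 (common-ion effect: OH^- is already 0.071 M).
Ksp ≈ s × (0.071)^3
s = 4.5 × 10^-16 M
Check: 3s = 1.3 x 10^-15 ≪ 0.071, so the approximation is valid.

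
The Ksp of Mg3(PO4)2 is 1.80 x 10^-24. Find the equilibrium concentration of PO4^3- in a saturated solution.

[PO4^3-] ≈ 1.40e-5 M

Mg3(PO4)2(s) ⇌ 3 Mg^2+(aq) + 2 PO4^3-(aq)
Ksp = [Mg^2+]^3[PO4^3-]^2
For each mole of Mg3(PO4)2 that dissolves: [Mg^2+] = 3s, [PO4^3-] = 2s.
So Ksp = (3s)^3 × (2s)^2 = 108s^5
Solving, s = (1.80 x 10^-24/108)^(1/5) = 6.988 × 10^-6 M
[PO4^3-] = 2s = 1.40 × 10^-5 M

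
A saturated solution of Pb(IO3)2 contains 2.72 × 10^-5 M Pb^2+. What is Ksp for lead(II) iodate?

Pb(IO3)2(s) <=> Pb^2+(aq) + 2 IO3^-(aq)
Stoichiometry gives [IO3^-] = (2/1)[Pb^2+] = 5.440 x 10^-5 M.
Ksp = [Pb^2+][IO3^-]^2
Ksp = 2.72 × 10^-5 × (5.440 × 10^-5)^2 = 8.05 × 10^-14

Ksp ≈ 8.05 x 10^-14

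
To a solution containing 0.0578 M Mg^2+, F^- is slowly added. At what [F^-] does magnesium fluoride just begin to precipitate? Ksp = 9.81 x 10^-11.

[F^-] = 4.12 x 10^-5 M

MgF2(s) <=> Mg^2+ + 2 F^-
Ksp = [Mg^2+][F^-]^2
Precipitation begins when Q = Ksp. With [Mg^2+] = 0.0578 M:
9.81 x 10^-11 = (0.0578) × [F^-]^2
[F^-] = (9.81 x 10^-11 / 5.78 × 10^-2)^(1/2) = 4.12 x 10^-5 M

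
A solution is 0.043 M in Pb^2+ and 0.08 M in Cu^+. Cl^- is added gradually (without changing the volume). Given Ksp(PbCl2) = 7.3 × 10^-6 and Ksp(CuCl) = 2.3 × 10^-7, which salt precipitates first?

CuCl

Each salt begins to precipitate when Q = Ksp, i.e. when [Cl^-] reaches its threshold.
For PbCl2: 7.3 × 10^-6 = 0.043 × [Cl^-]^2  ⇒  [Cl^-] = 1.3 × 10^-2 M.
For CuCl: 2.3 × 10^-7 = 0.08 × [Cl^-]  ⇒  [Cl^-] = 2.9 × 10^-6 M.
The salt with the lower threshold [Cl^-] precipitates first: CuCl.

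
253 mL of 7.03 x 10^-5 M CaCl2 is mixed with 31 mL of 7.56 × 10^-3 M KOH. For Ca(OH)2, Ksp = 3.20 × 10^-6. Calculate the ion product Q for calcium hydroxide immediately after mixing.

Q = 4.26 x 10^-11

Total volume = 253 + 31 = 284 mL.
[Ca^2+] = 7.03 × 10^-5 × (253/284) = 6.263 × 10^-5 M
[OH^-] = 7.56 × 10^-3 × (31/284) = 8.252 x 10^-4 M
Ca(OH)2(s) ⇌ Ca^2+(aq) + 2 OH^-(aq), so Q = [Ca^2+][OH^-]^2
Q = (6.263 × 10^-5)(8.252 x 10^-4)^2 = 4.26 × 10^-11
Q < Ksp, so no precipitate of Ca(OH)2 forms.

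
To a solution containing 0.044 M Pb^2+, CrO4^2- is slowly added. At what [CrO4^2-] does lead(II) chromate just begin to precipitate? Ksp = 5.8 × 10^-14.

[CrO4^2-] = 1.3e-12 M

PbCrO4(s) <=> Pb^2+ + CrO4^2-
Ksp = [Pb^2+][CrO4^2-]
Precipitation begins when Q = Ksp. With [Pb^2+] = 0.044 M:
5.8 × 10^-14 = (0.044) × [CrO4^2-]
[CrO4^2-] = (5.8 × 10^-14 / 4.4 × 10^-2) = 1.3 x 10^-12 M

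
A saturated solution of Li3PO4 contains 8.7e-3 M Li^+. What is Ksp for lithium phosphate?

Li3PO4(s) <=> 3 Li^+(aq) + PO4^3-(aq)
Stoichiometry gives [PO4^3-] = (1/3)[Li^+] = 2.90 × 10^-3 M.
Ksp = [Li^+]^3[PO4^3-]
Ksp = (8.7 × 10^-3)^3 × 2.90 × 10^-3 = 1.9 × 10^-9

Ksp ≈ 1.9 × 10^-9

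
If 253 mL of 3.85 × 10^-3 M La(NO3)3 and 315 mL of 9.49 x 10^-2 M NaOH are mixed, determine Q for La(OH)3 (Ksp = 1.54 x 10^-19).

Q = 2.50 x 10^-7

Total volume = 253 + 315 = 568 mL.
[La^3+] = 3.85 × 10^-3 × (253/568) = 1.715 × 10^-3 M
[OH^-] = 9.49 × 10^-2 × (315/568) = 5.263 × 10^-2 M
La(OH)3(s) ⇌ La^3+(aq) + 3 OH^-(aq), so Q = [La^3+][OH^-]^3
Q = (1.715 × 10^-3)(5.263 × 10^-2)^3 = 2.50 × 10^-7
Q > Ksp, so La(OH)3 will precipitate.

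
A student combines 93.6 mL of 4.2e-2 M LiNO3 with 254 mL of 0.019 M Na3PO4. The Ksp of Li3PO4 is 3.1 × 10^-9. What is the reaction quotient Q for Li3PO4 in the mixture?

Q = 2.0 × 10^-8

Total volume = 93.6 + 254 = 347.6 mL.
[Li^+] = 4.2 × 10^-2 × (93.6/347.6) = 1.13 × 10^-2 M
[PO4^3-] = 1.9 × 10^-2 × (254/347.6) = 1.39 × 10^-2 M
Li3PO4(s) ⇌ 3 Li^+(aq) + PO4^3-(aq), so Q = [Li^+]^3[PO4^3-]
Q = (1.13 × 10^-2)^3(1.39 x 10^-2) = 2.0 x 10^-8
Q > Ksp, so Li3PO4 will precipitate.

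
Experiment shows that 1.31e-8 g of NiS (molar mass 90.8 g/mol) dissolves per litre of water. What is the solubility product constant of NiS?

Ksp = 2.08 × 10^-20

Molar solubility s = (1.31 × 10^-8 g/L) / (90.8 g/mol) = 1.443 × 10^-10 M.
NiS(s) ⇌ Ni^2+ + S^2-
Let s = molar solubility. Then [Ni^2+] = s and [S^2-] = s.
Ksp = [Ni^2+][S^2-]
Ksp = (s)(s) = s^2
With s = 1.443 × 10^-10: Ksp = 2.08 × 10^-20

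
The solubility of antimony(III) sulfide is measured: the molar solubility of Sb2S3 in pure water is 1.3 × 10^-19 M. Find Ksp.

Sb2S3(s) ⇌ 2 Sb^3+ + 3 S^2-
If s mol/L of Sb2S3 dissolves, [Sb^3+] = 2s and [S^2-] = 3s.
Ksp = [Sb^3+]^2[S^2-]^3
Ksp = (2s)^2(3s)^3 = 108s^5
Ksp = 108 × (1.3 × 10^-19)^5 = 4.0 x 10^-93

4.0e-93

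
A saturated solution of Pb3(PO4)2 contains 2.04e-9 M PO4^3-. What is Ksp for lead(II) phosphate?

Pb3(PO4)2(s) ⇌ 3 Pb^2+ + 2 PO4^3-
Stoichiometry gives [Pb^2+] = (3/2)[PO4^3-] = 3.060 x 10^-9 M.
Ksp = [Pb^2+]^3[PO4^3-]^2
Ksp = (3.060 × 10^-9)^3 × (2.04 × 10^-9)^2 = 1.19 × 10^-43

Ksp = 1.19e-43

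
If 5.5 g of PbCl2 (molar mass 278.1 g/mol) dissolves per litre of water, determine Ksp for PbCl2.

Molar solubility s = (5.5 g/L) / (278.1 g/mol) = 1.98 × 10^-2 M.
PbCl2(s) <=> Pb^2+(aq) + 2 Cl^-(aq)
For each mole of PbCl2 that dissolves: [Pb^2+] = s, [Cl^-] = 2s.
Ksp = [Pb^2+][Cl^-]^2
Ksp = s(2s)^2 = 4s^3
Ksp = 4 × (1.98 x 10^-2)^3 = 3.1 × 10^-5

3.1 × 10^-5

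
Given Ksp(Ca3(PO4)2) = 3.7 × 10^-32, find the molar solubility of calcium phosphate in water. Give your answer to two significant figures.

s = 2.0e-7 M

Ca3(PO4)2(s) <=> 3 Ca^2+ + 2 PO4^3-
Ksp = [Ca^2+]^3[PO4^3-]^2
For each mole of Ca3(PO4)2 that dissolves: [Ca^2+] = 3s, [PO4^3-] = 2s.
Ksp = (3s)^3(2s)^2 = 108s^5
s^5 = 3.7 × 10^-32 / 108, so s = 2.0 × 10^-7 M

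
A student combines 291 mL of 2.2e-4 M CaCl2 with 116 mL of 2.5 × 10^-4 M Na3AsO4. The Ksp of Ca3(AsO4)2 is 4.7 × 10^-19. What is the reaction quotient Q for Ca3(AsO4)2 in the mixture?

Q = 2.0 × 10^-20

Total volume = 291 + 116 = 407 mL.
[Ca^2+] = 2.2 x 10^-4 × (291/407) = 1.57 x 10^-4 M
[AsO4^3-] = 2.5 x 10^-4 × (116/407) = 7.13 × 10^-5 M
Ca3(AsO4)2(s) ⇌ 3 Ca^2+ + 2 AsO4^3-, so Q = [Ca^2+]^3[AsO4^3-]^2
Q = (1.57 × 10^-4)^3(7.13 × 10^-5)^2 = 2.0 × 10^-20
Q < Ksp, so no precipitate of Ca3(AsO4)2 forms.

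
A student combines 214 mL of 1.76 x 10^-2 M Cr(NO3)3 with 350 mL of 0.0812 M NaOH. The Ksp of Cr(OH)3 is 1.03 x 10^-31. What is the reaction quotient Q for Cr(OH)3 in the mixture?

Total volume = 214 + 350 = 564 mL.
[Cr^3+] = 1.76 × 10^-2 × (214/564) = 6.678 x 10^-3 M
[OH^-] = 8.12 x 10^-2 × (350/564) = 5.039 × 10^-2 M
Cr(OH)3(s) ⇌ Cr^3+ + 3 OH^-, so Q = [Cr^3+][OH^-]^3
Q = (6.678 × 10^-3)(5.039 × 10^-2)^3 = 8.54 × 10^-7
Q > Ksp, so Cr(OH)3 will precipitate.

Q = 8.54 × 10^-7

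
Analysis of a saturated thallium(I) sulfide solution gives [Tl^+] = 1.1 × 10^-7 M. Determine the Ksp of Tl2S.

Tl2S(s) <=> 2 Tl^+(aq) + S^2-(aq)
Stoichiometry gives [S^2-] = (1/2)[Tl^+] = 5.50 x 10^-8 M.
Ksp = [Tl^+]^2[S^2-]
Ksp = (1.1 x 10^-7)^2 × 5.50 × 10^-8 = 6.7 × 10^-22

Ksp = 6.7 x 10^-22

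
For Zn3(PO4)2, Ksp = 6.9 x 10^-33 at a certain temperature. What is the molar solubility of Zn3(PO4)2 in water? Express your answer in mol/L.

Zn3(PO4)2(s) ⇌ 3 Zn^2+(aq) + 2 PO4^3-(aq)
Ksp = [Zn^2+]^3[PO4^3-]^2
For each mole of Zn3(PO4)2 that dissolves: [Zn^2+] = 3s, [PO4^3-] = 2s.
So Ksp = (3s)^3 × (2s)^2 = 108s^5
s^5 = 6.9 x 10^-33 / 108, so s = 1.4 x 10^-7 M

s ≈ 1.4e-7 M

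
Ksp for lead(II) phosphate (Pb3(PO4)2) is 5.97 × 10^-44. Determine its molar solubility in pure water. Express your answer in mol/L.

Pb3(PO4)2(s) ⇌ 3 Pb^2+ + 2 PO4^3-
Ksp = [Pb^2+]^3[PO4^3-]^2
With molar solubility s: [Pb^2+] = 3s, [PO4^3-] = 2s.
Substituting: Ksp = (3s)^3(2s)^2 = 108s^5
s = (5.97 × 10^-44 / 108)^(1/5) = 8.88 × 10^-10 M

s ≈ 8.88 x 10^-10 M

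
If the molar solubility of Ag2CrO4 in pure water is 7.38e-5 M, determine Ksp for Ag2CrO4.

Ag2CrO4(s) ⇌ 2 Ag^+(aq) + CrO4^2-(aq)
With molar solubility s: [Ag^+] = 2s, [CrO4^2-] = s.
Ksp = [Ag^+]^2[CrO4^2-]
Ksp = (2s)^2s = 4s^3
Ksp = 4 × (7.38 x 10^-5)^3 = 1.61 × 10^-12

1.61e-12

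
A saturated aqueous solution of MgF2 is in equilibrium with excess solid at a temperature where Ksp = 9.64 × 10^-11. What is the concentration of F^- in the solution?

MgF2(s) <=> Mg^2+ + 2 F^-
Ksp = [Mg^2+][F^-]^2
Let s = molar solubility. Then [Mg^2+] = s and [F^-] = 2s.
Substituting: Ksp = s(2s)^2 = 4s^3
Solving, s = (9.64 × 10^-11/4)^(1/3) = 2.888 × 10^-4 M
[F^-] = 2s = 5.78 × 10^-4 M

5.78 × 10^-4 M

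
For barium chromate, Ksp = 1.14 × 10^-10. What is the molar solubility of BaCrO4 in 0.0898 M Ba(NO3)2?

BaCrO4(s) <=> Ba^2+ + CrO4^2-
Ksp = [Ba^2+][CrO4^2-]
Let s = moles of BaCrO4 that dissolve per litre. [Ba^2+] = 0.0898 + s ≈ 0.0898, [CrO4^2-] = s (Ksp is small, so little additional dissolves).
Ksp ≈ 0.0898 × s
s = 1.27 x 10^-9 M
Check: s = 1.3 × 10^-9 ≪ 0.0898, so the approximation is valid.

1.27 × 10^-9 M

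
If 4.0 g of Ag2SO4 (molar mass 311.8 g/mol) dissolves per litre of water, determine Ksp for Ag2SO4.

8.4e-6

Molar solubility s = (4.0 g/L) / (311.8 g/mol) = 1.28 × 10^-2 M.
Ag2SO4(s) ⇌ 2 Ag^+(aq) + SO4^2-(aq)
With molar solubility s: [Ag^+] = 2s, [SO4^2-] = s.
Ksp = [Ag^+]^2[SO4^2-]
Ksp = (2s)^2s = 4s^3
With s = 1.28 × 10^-2: Ksp = 8.4 x 10^-6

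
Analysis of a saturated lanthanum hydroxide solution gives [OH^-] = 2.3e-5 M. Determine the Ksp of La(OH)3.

Ksp ≈ 9.3e-20

La(OH)3(s) ⇌ La^3+(aq) + 3 OH^-(aq)
Stoichiometry gives [La^3+] = (1/3)[OH^-] = 7.67 × 10^-6 M.
Ksp = [La^3+][OH^-]^3
Ksp = 7.67 × 10^-6 × (2.3 × 10^-5)^3 = 9.3 × 10^-20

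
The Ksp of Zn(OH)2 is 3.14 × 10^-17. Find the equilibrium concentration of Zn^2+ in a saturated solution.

Zn(OH)2(s) ⇌ Zn^2+(aq) + 2 OH^-(aq)
Ksp = [Zn^2+][OH^-]^2
If s mol/L of Zn(OH)2 dissolves, [Zn^2+] = s and [OH^-] = 2s.
Ksp = s(2s)^2 = 4s^3
Solving, s = (3.14 × 10^-17/4)^(1/3) = 1.987 × 10^-6 M
[Zn^2+] = s = 1.99 x 10^-6 M

1.99 x 10^-6 M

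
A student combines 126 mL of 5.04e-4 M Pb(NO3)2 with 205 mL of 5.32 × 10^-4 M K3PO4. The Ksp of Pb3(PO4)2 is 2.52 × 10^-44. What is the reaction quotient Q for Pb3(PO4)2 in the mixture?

Q = 7.67 x 10^-19

Total volume = 126 + 205 = 331 mL.
[Pb^2+] = 5.04 × 10^-4 × (126/331) = 1.919 x 10^-4 M
[PO4^3-] = 5.32 × 10^-4 × (205/331) = 3.295 × 10^-4 M
Pb3(PO4)2(s) <=> 3 Pb^2+(aq) + 2 PO4^3-(aq), so Q = [Pb^2+]^3[PO4^3-]^2
Q = (1.919 × 10^-4)^3(3.295 x 10^-4)^2 = 7.67 × 10^-19
Q > Ksp, so Pb3(PO4)2 will precipitate.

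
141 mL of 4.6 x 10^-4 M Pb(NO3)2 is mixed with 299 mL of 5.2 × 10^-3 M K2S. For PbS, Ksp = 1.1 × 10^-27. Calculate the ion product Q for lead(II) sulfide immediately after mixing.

5.2 × 10^-7

Total volume = 141 + 299 = 440 mL.
[Pb^2+] = 4.6 × 10^-4 × (141/440) = 1.47 x 10^-4 M
[S^2-] = 5.2 × 10^-3 × (299/440) = 3.53 × 10^-3 M
PbS(s) ⇌ Pb^2+ + S^2-, so Q = [Pb^2+][S^2-]
Q = (1.47 × 10^-4)(3.53 × 10^-3) = 5.2 × 10^-7
Q > Ksp, so PbS will precipitate.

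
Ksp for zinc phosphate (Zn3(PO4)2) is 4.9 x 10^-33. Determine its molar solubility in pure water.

Zn3(PO4)2(s) <=> 3 Zn^2+ + 2 PO4^3-
Ksp = [Zn^2+]^3[PO4^3-]^2
With molar solubility s: [Zn^2+] = 3s, [PO4^3-] = 2s.
Ksp = (3s)^3(2s)^2 = 108s^5
s = (4.9 x 10^-33 / 108)^(1/5) = 1.4 x 10^-7 M

1.4e-7 M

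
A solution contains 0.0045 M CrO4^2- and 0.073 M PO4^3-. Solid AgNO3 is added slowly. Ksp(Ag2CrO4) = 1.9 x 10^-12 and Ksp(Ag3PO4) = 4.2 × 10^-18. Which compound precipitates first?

Ag3PO4

Each salt begins to precipitate when Q = Ksp, i.e. when [Ag^+] reaches its threshold.
For Ag2CrO4: 1.9 x 10^-12 = 0.0045 × [Ag^+]^2  ⇒  [Ag^+] = 2.1 x 10^-5 M.
For Ag3PO4: 4.2 × 10^-18 = 0.073 × [Ag^+]^3  ⇒  [Ag^+] = 3.9 × 10^-6 M.
The salt with the lower threshold [Ag^+] precipitates first: Ag3PO4.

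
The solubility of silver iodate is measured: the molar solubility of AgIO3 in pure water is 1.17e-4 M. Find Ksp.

Ksp ≈ 1.37 × 10^-8

AgIO3(s) <=> Ag^+(aq) + IO3^-(aq)
If s mol/L of AgIO3 dissolves, [Ag^+] = s and [IO3^-] = s.
Ksp = [Ag^+][IO3^-]
Ksp = s^2
Ksp = (1.17 × 10^-4)^2 = 1.37 × 10^-8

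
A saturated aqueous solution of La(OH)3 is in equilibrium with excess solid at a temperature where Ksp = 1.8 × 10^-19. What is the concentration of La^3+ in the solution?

[La^3+] = 9.0e-6 M

La(OH)3(s) ⇌ La^3+ + 3 OH^-
Ksp = [La^3+][OH^-]^3
For each mole of La(OH)3 that dissolves: [La^3+] = s, [OH^-] = 3s.
Substituting: Ksp = s(3s)^3 = 27s^4
s = (1.8 × 10^-19 / 27)^(1/4) = 9.04 × 10^-6 M
[La^3+] = s = 9.0 × 10^-6 M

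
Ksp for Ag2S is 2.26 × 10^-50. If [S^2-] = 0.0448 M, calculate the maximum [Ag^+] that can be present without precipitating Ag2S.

7.10 x 10^-25 M

Ag2S(s) ⇌ 2 Ag^+ + S^2-
Ksp = [Ag^+]^2[S^2-]
Precipitation begins when Q = Ksp. With [S^2-] = 0.0448 M:
2.26 × 10^-50 = (0.0448) × [Ag^+]^2
[Ag^+] = (2.26 × 10^-50 / 4.48 x 10^-2)^(1/2) = 7.10 × 10^-25 M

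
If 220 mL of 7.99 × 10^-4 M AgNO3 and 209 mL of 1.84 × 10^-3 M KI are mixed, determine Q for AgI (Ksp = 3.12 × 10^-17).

Total volume = 220 + 209 = 429 mL.
[Ag^+] = 7.99 × 10^-4 × (220/429) = 4.097 × 10^-4 M
[I^-] = 1.84 x 10^-3 × (209/429) = 8.964 × 10^-4 M
AgI(s) <=> Ag^+ + I^-, so Q = [Ag^+][I^-]
Q = (4.097 × 10^-4)(8.964 × 10^-4) = 3.67 × 10^-7
Q > Ksp, so AgI will precipitate.

3.67 x 10^-7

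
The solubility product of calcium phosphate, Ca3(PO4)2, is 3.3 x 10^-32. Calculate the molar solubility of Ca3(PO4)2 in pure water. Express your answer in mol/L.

Ca3(PO4)2(s) ⇌ 3 Ca^2+(aq) + 2 PO4^3-(aq)
Ksp = [Ca^2+]^3[PO4^3-]^2
Let s = molar solubility. Then [Ca^2+] = 3s and [PO4^3-] = 2s.
Substituting: Ksp = (3s)^3(2s)^2 = 108s^5
s = (3.3 x 10^-32 / 108)^(1/5) = 2.0 × 10^-7 M

2.0e-7 M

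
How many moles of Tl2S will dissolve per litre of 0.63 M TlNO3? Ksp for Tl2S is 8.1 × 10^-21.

Tl2S(s) ⇌ 2 Tl^+ + S^2-
Ksp = [Tl^+]^2[S^2-]
Let s = moles of Tl2S that dissolve per litre. [Tl^+] = 0.63 + 2s ≈ 0.63, [S^2-] = s (since Tl^+ from TlNO3 dominates).
Ksp ≈ (0.63)^2 × s
s = 2.0 x 10^-20 M
Check: 2s = 4.1 × 10^-20 ≪ 0.63, so the approximation is valid.

s ≈ 2.0 x 10^-20 M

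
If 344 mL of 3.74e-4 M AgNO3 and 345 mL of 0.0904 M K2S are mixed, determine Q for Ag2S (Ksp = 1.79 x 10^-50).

Total volume = 344 + 345 = 689 mL.
[Ag^+] = 3.74 × 10^-4 × (344/689) = 1.867 × 10^-4 M
[S^2-] = 9.04 × 10^-2 × (345/689) = 4.527 × 10^-2 M
Ag2S(s) ⇌ 2 Ag^+ + S^2-, so Q = [Ag^+]^2[S^2-]
Q = (1.867 × 10^-4)^2(4.527 × 10^-2) = 1.58 × 10^-9
Q > Ksp, so Ag2S will precipitate.

Q = 1.58 × 10^-9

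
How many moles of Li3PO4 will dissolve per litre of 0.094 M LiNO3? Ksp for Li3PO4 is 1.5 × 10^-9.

Li3PO4(s) ⇌ 3 Li^+ + PO4^3-
Ksp = [Li^+]^3[PO4^3-]
Let s = moles of Li3PO4 that dissolve per litre. [Li^+] = 0.094 + 3s ≈ 0.094, [PO4^3-] = s (Ksp is small, so little additional dissolves).
Ksp ≈ (0.094)^3 × s
s = 1.8 × 10^-6 M
Check: 3s = 5.4 × 10^-6 ≪ 0.094, so the approximation is valid.

s = 1.8 × 10^-6 M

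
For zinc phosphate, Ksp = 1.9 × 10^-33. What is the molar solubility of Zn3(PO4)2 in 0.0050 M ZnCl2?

Zn3(PO4)2(s) ⇌ 3 Zn^2+ + 2 PO4^3-
Ksp = [Zn^2+]^3[PO4^3-]^2
If s mol/L dissolves here, [Zn^2+] = 0.0050 + 3s ≈ 0.0050, [PO4^3-] = 2s (since Zn^2+ from ZnCl2 dominates).
Ksp ≈ (0.0050)^3 × (2s)^2
s = 6.2 x 10^-14 M
Check: 3s = 1.8 x 10^-13 ≪ 0.0050, so the approximation is valid.

6.2 × 10^-14 M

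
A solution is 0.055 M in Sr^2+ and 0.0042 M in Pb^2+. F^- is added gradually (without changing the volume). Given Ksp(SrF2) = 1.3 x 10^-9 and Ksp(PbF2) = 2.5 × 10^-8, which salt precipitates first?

Each salt begins to precipitate when Q = Ksp, i.e. when [F^-] reaches its threshold.
For SrF2: 1.3 x 10^-9 = 0.055 × [F^-]^2  ⇒  [F^-] = 1.5 × 10^-4 M.
For PbF2: 2.5 × 10^-8 = 0.0042 × [F^-]^2  ⇒  [F^-] = 2.4 × 10^-3 M.
The salt with the lower threshold [F^-] precipitates first: SrF2.

SrF2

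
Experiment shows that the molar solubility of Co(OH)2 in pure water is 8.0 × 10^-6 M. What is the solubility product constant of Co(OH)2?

Co(OH)2(s) <=> Co^2+ + 2 OH^-
Let s = molar solubility. Then [Co^2+] = s and [OH^-] = 2s.
Ksp = [Co^2+][OH^-]^2
Ksp = s(2s)^2 = 4s^3
Ksp = 4 × (8.0 × 10^-6)^3 = 2.0 × 10^-15

Ksp = 2.0 × 10^-15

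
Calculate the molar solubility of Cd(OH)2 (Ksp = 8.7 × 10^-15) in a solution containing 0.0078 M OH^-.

s ≈ 1.4 x 10^-10 M

Cd(OH)2(s) ⇌ Cd^2+(aq) + 2 OH^-(aq)
Ksp = [Cd^2+][OH^-]^2
Let s = moles of Cd(OH)2 that dissolve per litre. [Cd^2+] = s, [OH^-] = 0.0078 + 2s ≈ 0.0078 (common-ion effect: OH^- is already 0.0078 M).
Ksp ≈ s × (0.0078)^2
s = 1.4 × 10^-10 M
Check: 2s = 2.9 x 10^-10 ≪ 0.0078, so the approximation is valid.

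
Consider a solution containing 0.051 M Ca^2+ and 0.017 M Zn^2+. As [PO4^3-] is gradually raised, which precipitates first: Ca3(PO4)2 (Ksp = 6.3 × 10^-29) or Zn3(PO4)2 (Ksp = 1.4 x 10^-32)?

Each salt begins to precipitate when Q = Ksp, i.e. when [PO4^3-] reaches its threshold.
For Ca3(PO4)2: 6.3 × 10^-29 = (0.051)^3 × [PO4^3-]^2  ⇒  [PO4^3-] = 6.9 × 10^-13 M.
For Zn3(PO4)2: 1.4 x 10^-32 = (0.017)^3 × [PO4^3-]^2  ⇒  [PO4^3-] = 5.3 × 10^-14 M.
The salt with the lower threshold [PO4^3-] precipitates first: Zn3(PO4)2.

Zn3(PO4)2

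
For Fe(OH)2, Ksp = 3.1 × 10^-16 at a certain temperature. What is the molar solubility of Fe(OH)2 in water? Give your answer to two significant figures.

Fe(OH)2(s) ⇌ Fe^2+ + 2 OH^-
Ksp = [Fe^2+][OH^-]^2
Let s = molar solubility. Then [Fe^2+] = s and [OH^-] = 2s.
Substituting: Ksp = s(2s)^2 = 4s^3
s = (3.1 × 10^-16 / 4)^(1/3) = 4.3 × 10^-6 M

4.3 x 10^-6 M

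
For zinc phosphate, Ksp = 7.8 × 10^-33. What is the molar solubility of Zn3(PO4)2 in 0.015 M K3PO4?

s = 1.1 × 10^-10 M

Zn3(PO4)2(s) ⇌ 3 Zn^2+ + 2 PO4^3-
Ksp = [Zn^2+]^3[PO4^3-]^2
Let s = moles of Zn3(PO4)2 that dissolve per litre. [Zn^2+] = 3s, [PO4^3-] = 0.015 + 2s ≈ 0.015 (Ksp is small, so little additional dissolves).
Ksp ≈ (3s)^3 × (0.015)^2
s = 1.1 × 10^-10 M
Check: 2s = 2.2 × 10^-10 ≪ 0.015, so the approximation is valid.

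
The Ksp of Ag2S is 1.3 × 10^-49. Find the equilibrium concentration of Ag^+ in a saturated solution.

Ag2S(s) <=> 2 Ag^+(aq) + S^2-(aq)
Ksp = [Ag^+]^2[S^2-]
If s mol/L of Ag2S dissolves, [Ag^+] = 2s and [S^2-] = s.
Substituting: Ksp = (2s)^2s = 4s^3
s = (1.3 × 10^-49 / 4)^(1/3) = 3.19 × 10^-17 M
[Ag^+] = 2s = 6.4 x 10^-17 M

[Ag^+] ≈ 6.4 x 10^-17 M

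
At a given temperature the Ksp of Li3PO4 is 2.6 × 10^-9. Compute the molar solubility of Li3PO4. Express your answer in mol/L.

Li3PO4(s) ⇌ 3 Li^+ + PO4^3-
Ksp = [Li^+]^3[PO4^3-]
Let s = molar solubility. Then [Li^+] = 3s and [PO4^3-] = s.
Ksp = (3s)^3s = 27s^4
s^4 = 2.6 × 10^-9 / 27, so s = 3.1 x 10^-3 M

3.1 × 10^-3 M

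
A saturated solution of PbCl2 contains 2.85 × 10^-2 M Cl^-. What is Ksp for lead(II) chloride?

Ksp ≈ 1.16 × 10^-5

PbCl2(s) ⇌ Pb^2+ + 2 Cl^-
Stoichiometry gives [Pb^2+] = (1/2)[Cl^-] = 1.425 x 10^-2 M.
Ksp = [Pb^2+][Cl^-]^2
Ksp = 1.425 × 10^-2 × (2.85 × 10^-2)^2 = 1.16 x 10^-5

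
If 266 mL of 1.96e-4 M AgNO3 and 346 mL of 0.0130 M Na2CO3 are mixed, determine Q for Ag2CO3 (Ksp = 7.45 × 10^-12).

Q ≈ 5.33 × 10^-11

Total volume = 266 + 346 = 612 mL.
[Ag^+] = 1.96 × 10^-4 × (266/612) = 8.519 x 10^-5 M
[CO3^2-] = 1.30 × 10^-2 × (346/612) = 7.350 x 10^-3 M
Ag2CO3(s) ⇌ 2 Ag^+(aq) + CO3^2-(aq), so Q = [Ag^+]^2[CO3^2-]
Q = (8.519 x 10^-5)^2(7.350 × 10^-3) = 5.33 x 10^-11
Q > Ksp, so Ag2CO3 will precipitate.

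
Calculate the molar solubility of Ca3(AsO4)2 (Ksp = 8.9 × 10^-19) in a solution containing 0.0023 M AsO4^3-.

s ≈ 1.8 × 10^-5 M

Ca3(AsO4)2(s) ⇌ 3 Ca^2+(aq) + 2 AsO4^3-(aq)
Ksp = [Ca^2+]^3[AsO4^3-]^2
Let s = moles of Ca3(AsO4)2 that dissolve per litre. [Ca^2+] = 3s, [AsO4^3-] = 0.0023 + 2s ≈ 0.0023 (common-ion effect: AsO4^3- is already 0.0023 M).
Ksp ≈ (3s)^3 × (0.0023)^2
s = 1.8 x 10^-5 M
Check: 2s = 3.7 × 10^-5 ≪ 0.0023, so the approximation is valid.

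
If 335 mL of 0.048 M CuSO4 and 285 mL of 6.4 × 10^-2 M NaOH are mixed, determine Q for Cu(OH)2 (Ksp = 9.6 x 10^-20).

Q ≈ 2.2 x 10^-5

Total volume = 335 + 285 = 620 mL.
[Cu^2+] = 4.8 × 10^-2 × (335/620) = 2.59 x 10^-2 M
[OH^-] = 6.4 x 10^-2 × (285/620) = 2.94 x 10^-2 M
Cu(OH)2(s) ⇌ Cu^2+ + 2 OH^-, so Q = [Cu^2+][OH^-]^2
Q = (2.59 × 10^-2)(2.94 × 10^-2)^2 = 2.2 × 10^-5
Q > Ksp, so Cu(OH)2 will precipitate.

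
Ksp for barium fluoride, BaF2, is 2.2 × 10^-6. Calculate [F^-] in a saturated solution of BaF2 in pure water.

BaF2(s) ⇌ Ba^2+ + 2 F^-
Ksp = [Ba^2+][F^-]^2
If s mol/L of BaF2 dissolves, [Ba^2+] = s and [F^-] = 2s.
Substituting: Ksp = s(2s)^2 = 4s^3
s^3 = 2.2 × 10^-6 / 4, so s = 8.19 × 10^-3 M
[F^-] = 2s = 1.6 x 10^-2 M

[F^-] = 1.6e-2 M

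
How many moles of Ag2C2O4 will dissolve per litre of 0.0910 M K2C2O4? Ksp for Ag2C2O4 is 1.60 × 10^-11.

6.63 x 10^-6 M

Ag2C2O4(s) ⇌ 2 Ag^+ + C2O4^2-
Ksp = [Ag^+]^2[C2O4^2-]
Let s be the molar solubility in this solution. [Ag^+] = 2s, [C2O4^2-] = 0.0910 + s ≈ 0.0910 (since C2O4^2- from K2C2O4 dominates).
Ksp ≈ (2s)^2 × 0.0910
s = 6.63 × 10^-6 M
Check: s = 6.6 x 10^-6 ≪ 0.0910, so the approximation is valid.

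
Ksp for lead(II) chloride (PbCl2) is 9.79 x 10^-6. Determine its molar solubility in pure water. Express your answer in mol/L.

s = 1.35 × 10^-2 M

PbCl2(s) <=> Pb^2+(aq) + 2 Cl^-(aq)
Ksp = [Pb^2+][Cl^-]^2
If s mol/L of PbCl2 dissolves, [Pb^2+] = s and [Cl^-] = 2s.
Substituting: Ksp = s(2s)^2 = 4s^3
s^3 = 9.79 x 10^-6 / 4, so s = 1.35 x 10^-2 M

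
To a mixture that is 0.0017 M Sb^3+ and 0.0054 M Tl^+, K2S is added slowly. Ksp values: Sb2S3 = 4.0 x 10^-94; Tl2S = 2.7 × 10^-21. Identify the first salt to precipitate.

Each salt begins to precipitate when Q = Ksp, i.e. when [S^2-] reaches its threshold.
For Sb2S3: 4.0 x 10^-94 = (0.0017)^2 × [S^2-]^3  ⇒  [S^2-] = 5.2 × 10^-30 M.
For Tl2S: 2.7 × 10^-21 = (0.0054)^2 × [S^2-]  ⇒  [S^2-] = 9.3 × 10^-17 M.
The salt with the lower threshold [S^2-] precipitates first: Sb2S3.

Sb2S3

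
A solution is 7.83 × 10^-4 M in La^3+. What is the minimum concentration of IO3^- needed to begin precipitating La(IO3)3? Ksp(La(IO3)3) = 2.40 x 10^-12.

La(IO3)3(s) ⇌ La^3+(aq) + 3 IO3^-(aq)
Ksp = [La^3+][IO3^-]^3
Precipitation begins when Q = Ksp. With [La^3+] = 7.83 × 10^-4 M:
2.40 x 10^-12 = (7.83 × 10^-4) × [IO3^-]^3
[IO3^-] = (2.40 x 10^-12 / 7.83 × 10^-4)^(1/3) = 1.45 x 10^-3 M

[IO3^-] = 1.45e-3 M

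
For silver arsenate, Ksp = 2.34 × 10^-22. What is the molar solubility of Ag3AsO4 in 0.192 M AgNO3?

Ag3AsO4(s) ⇌ 3 Ag^+(aq) + AsO4^3-(aq)
Ksp = [Ag^+]^3[AsO4^3-]
Let s be the molar solubility in this solution. [Ag^+] = 0.192 + 3s ≈ 0.192, [AsO4^3-] = s (since Ag^+ from AgNO3 dominates).
Ksp ≈ (0.192)^3 × s
s = 3.31 x 10^-20 M
Check: 3s = 9.9 × 10^-20 ≪ 0.192, so the approximation is valid.

3.31 x 10^-20 M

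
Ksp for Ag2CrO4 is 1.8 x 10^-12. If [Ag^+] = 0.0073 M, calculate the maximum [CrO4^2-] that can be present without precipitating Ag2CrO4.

Ag2CrO4(s) <=> 2 Ag^+(aq) + CrO4^2-(aq)
Ksp = [Ag^+]^2[CrO4^2-]
Precipitation begins when Q = Ksp. With [Ag^+] = 0.0073 M:
1.8 x 10^-12 = (0.0073)^2 × [CrO4^2-]
[CrO4^2-] = (1.8 x 10^-12 / 5.33 × 10^-5) = 3.4 × 10^-8 M

[CrO4^2-] ≈ 3.4 × 10^-8 M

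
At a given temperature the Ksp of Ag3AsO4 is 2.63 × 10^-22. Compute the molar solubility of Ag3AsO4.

Ag3AsO4(s) ⇌ 3 Ag^+ + AsO4^3-
Ksp = [Ag^+]^3[AsO4^3-]
For each mole of Ag3AsO4 that dissolves: [Ag^+] = 3s, [AsO4^3-] = s.
Ksp = (3s)^3s = 27s^4
s = (2.63 × 10^-22 / 27)^(1/4) = 1.77 × 10^-6 M

1.77e-6 M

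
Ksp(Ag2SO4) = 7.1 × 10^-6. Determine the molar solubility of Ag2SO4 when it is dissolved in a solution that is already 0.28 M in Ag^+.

s ≈ 9.1e-5 M

Ag2SO4(s) ⇌ 2 Ag^+(aq) + SO4^2-(aq)
Ksp = [Ag^+]^2[SO4^2-]
If s mol/L dissolves here, [Ag^+] = 0.28 + 2s ≈ 0.28, [SO4^2-] = s (since the Ag^+ already present dominates).
Ksp ≈ (0.28)^2 × s
s = 9.1 × 10^-5 M
Check: 2s = 1.8 × 10^-4 ≪ 0.28, so the approximation is valid.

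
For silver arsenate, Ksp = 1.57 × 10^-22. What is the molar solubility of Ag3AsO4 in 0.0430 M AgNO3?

Ag3AsO4(s) ⇌ 3 Ag^+ + AsO4^3-
Ksp = [Ag^+]^3[AsO4^3-]
Let s = moles of Ag3AsO4 that dissolve per litre. [Ag^+] = 0.0430 + 3s ≈ 0.0430, [AsO4^3-] = s (common-ion effect: Ag^+ is already 0.0430 M).
Ksp ≈ (0.0430)^3 × s
s = 1.97 × 10^-18 M
Check: 3s = 5.9 × 10^-18 ≪ 0.0430, so the approximation is valid.

1.97 x 10^-18 M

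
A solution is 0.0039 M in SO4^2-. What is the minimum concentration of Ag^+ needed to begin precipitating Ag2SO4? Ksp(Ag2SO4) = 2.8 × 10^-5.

Ag2SO4(s) <=> 2 Ag^+ + SO4^2-
Ksp = [Ag^+]^2[SO4^2-]
Precipitation begins when Q = Ksp. With [SO4^2-] = 0.0039 M:
2.8 × 10^-5 = (0.0039) × [Ag^+]^2
[Ag^+] = (2.8 × 10^-5 / 3.9 × 10^-3)^(1/2) = 8.5 × 10^-2 M

8.5 x 10^-2 M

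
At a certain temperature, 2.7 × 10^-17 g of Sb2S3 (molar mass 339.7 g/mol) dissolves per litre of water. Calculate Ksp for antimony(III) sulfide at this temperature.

Ksp = 3.4e-94

Molar solubility s = (2.7 x 10^-17 g/L) / (339.7 g/mol) = 7.95 × 10^-20 M.
Sb2S3(s) ⇌ 2 Sb^3+ + 3 S^2-
Let s = molar solubility. Then [Sb^3+] = 2s and [S^2-] = 3s.
Ksp = [Sb^3+]^2[S^2-]^3
Ksp = (2s)^2(3s)^3 = 108s^5
Ksp = 108 × (7.95 × 10^-20)^5 = 3.4 × 10^-94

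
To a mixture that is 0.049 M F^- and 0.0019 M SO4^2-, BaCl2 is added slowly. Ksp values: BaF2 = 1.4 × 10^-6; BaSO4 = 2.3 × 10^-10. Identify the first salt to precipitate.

BaSO4

Each salt begins to precipitate when Q = Ksp, i.e. when [Ba^2+] reaches its threshold.
For BaF2: 1.4 × 10^-6 = (0.049)^2 × [Ba^2+]  ⇒  [Ba^2+] = 5.8 x 10^-4 M.
For BaSO4: 2.3 × 10^-10 = 0.0019 × [Ba^2+]  ⇒  [Ba^2+] = 1.2 × 10^-7 M.
The salt with the lower threshold [Ba^2+] precipitates first: BaSO4.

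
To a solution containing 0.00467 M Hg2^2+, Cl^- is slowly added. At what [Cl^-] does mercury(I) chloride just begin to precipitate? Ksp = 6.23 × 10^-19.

Hg2Cl2(s) ⇌ Hg2^2+ + 2 Cl^-
Ksp = [Hg2^2+][Cl^-]^2
Precipitation begins when Q = Ksp. With [Hg2^2+] = 0.00467 M:
6.23 × 10^-19 = (0.00467) × [Cl^-]^2
[Cl^-] = (6.23 × 10^-19 / 4.67 × 10^-3)^(1/2) = 1.16 × 10^-8 M

[Cl^-] = 1.16e-8 M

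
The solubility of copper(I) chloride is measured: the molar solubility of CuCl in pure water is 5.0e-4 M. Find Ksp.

CuCl(s) ⇌ Cu^+ + Cl^-
For each mole of CuCl that dissolves: [Cu^+] = s, [Cl^-] = s.
Ksp = [Cu^+][Cl^-]
Ksp = s × s = s^2
With s = 5.0 x 10^-4: Ksp = 2.5 × 10^-7

Ksp ≈ 2.5 × 10^-7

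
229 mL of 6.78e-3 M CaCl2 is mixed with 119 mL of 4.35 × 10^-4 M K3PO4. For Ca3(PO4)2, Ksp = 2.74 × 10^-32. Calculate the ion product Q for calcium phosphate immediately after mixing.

Total volume = 229 + 119 = 348 mL.
[Ca^2+] = 6.78 × 10^-3 × (229/348) = 4.462 × 10^-3 M
[PO4^3-] = 4.35 x 10^-4 × (119/348) = 1.488 × 10^-4 M
Ca3(PO4)2(s) <=> 3 Ca^2+(aq) + 2 PO4^3-(aq), so Q = [Ca^2+]^3[PO4^3-]^2
Q = (4.462 x 10^-3)^3(1.488 × 10^-4)^2 = 1.97 × 10^-15
Q > Ksp, so Ca3(PO4)2 will precipitate.

Q ≈ 1.97 × 10^-15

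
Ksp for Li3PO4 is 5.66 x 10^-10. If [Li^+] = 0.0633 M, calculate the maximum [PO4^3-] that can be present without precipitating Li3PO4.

Li3PO4(s) ⇌ 3 Li^+ + PO4^3-
Ksp = [Li^+]^3[PO4^3-]
Precipitation begins when Q = Ksp. With [Li^+] = 0.0633 M:
5.66 x 10^-10 = (0.0633)^3 × [PO4^3-]
[PO4^3-] = (5.66 x 10^-10 / 2.536 × 10^-4) = 2.23 × 10^-6 M

2.23e-6 M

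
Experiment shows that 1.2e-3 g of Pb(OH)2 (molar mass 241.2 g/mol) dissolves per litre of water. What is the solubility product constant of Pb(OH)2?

Molar solubility s = (1.2 × 10^-3 g/L) / (241.2 g/mol) = 4.98 × 10^-6 M.
Pb(OH)2(s) ⇌ Pb^2+(aq) + 2 OH^-(aq)
For each mole of Pb(OH)2 that dissolves: [Pb^2+] = s, [OH^-] = 2s.
Ksp = [Pb^2+][OH^-]^2
Ksp = s(2s)^2 = 4s^3
Ksp = 4 × (4.98 × 10^-6)^3 = 4.9 × 10^-16

Ksp = 4.9 x 10^-16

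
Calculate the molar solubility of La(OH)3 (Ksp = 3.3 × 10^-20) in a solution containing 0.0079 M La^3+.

s = 5.4 × 10^-7 M

La(OH)3(s) ⇌ La^3+(aq) + 3 OH^-(aq)
Ksp = [La^3+][OH^-]^3
Let s = moles of La(OH)3 that dissolve per litre. [La^3+] = 0.0079 + s ≈ 0.0079, [OH^-] = 3s (since the La^3+ already present dominates).
Ksp ≈ 0.0079 × (3s)^3
s = 5.4 × 10^-7 M
Check: s = 5.4 × 10^-7 ≪ 0.0079, so the approximation is valid.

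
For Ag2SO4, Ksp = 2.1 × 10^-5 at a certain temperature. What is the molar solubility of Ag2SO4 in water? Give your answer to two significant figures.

1.7 x 10^-2 M

Ag2SO4(s) <=> 2 Ag^+ + SO4^2-
Ksp = [Ag^+]^2[SO4^2-]
Let s = molar solubility. Then [Ag^+] = 2s and [SO4^2-] = s.
Substituting: Ksp = (2s)^2s = 4s^3
s^3 = 2.1 × 10^-5 / 4, so s = 1.7 x 10^-2 M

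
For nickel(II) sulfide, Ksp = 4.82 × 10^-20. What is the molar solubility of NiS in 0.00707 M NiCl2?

NiS(s) ⇌ Ni^2+(aq) + S^2-(aq)
Ksp = [Ni^2+][S^2-]
Let s = moles of NiS that dissolve per litre. [Ni^2+] = 0.00707 + s ≈ 0.00707, [S^2-] = s (Ksp is small, so little additional dissolves).
Ksp ≈ 0.00707 × s
s = 6.82 × 10^-18 M
Check: s = 6.8 x 10^-18 ≪ 0.00707, so the approximation is valid.

6.82 × 10^-18 M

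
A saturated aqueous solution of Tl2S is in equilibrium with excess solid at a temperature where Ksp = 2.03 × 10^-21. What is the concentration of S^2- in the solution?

Tl2S(s) ⇌ 2 Tl^+ + S^2-
Ksp = [Tl^+]^2[S^2-]
With molar solubility s: [Tl^+] = 2s, [S^2-] = s.
Ksp = (2s)^2s = 4s^3
Solving, s = (2.03 × 10^-21/4)^(1/3) = 7.976 × 10^-8 M
[S^2-] = s = 7.98 × 10^-8 M

7.98 x 10^-8 M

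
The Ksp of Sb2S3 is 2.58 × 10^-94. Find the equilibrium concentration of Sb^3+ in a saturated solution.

[Sb^3+] = 1.50 × 10^-19 M

Sb2S3(s) <=> 2 Sb^3+(aq) + 3 S^2-(aq)
Ksp = [Sb^3+]^2[S^2-]^3
Let s = molar solubility. Then [Sb^3+] = 2s and [S^2-] = 3s.
Ksp = (2s)^2(3s)^3 = 108s^5
Solving, s = (2.58 × 10^-94/108)^(1/5) = 7.510 × 10^-20 M
[Sb^3+] = 2s = 1.50 x 10^-19 M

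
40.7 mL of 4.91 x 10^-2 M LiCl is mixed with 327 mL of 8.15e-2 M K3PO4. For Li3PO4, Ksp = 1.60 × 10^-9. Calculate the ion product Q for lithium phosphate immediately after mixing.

1.16 × 10^-8

Total volume = 40.7 + 327 = 367.7 mL.
[Li^+] = 4.91 × 10^-2 × (40.7/367.7) = 5.435 x 10^-3 M
[PO4^3-] = 8.15 × 10^-2 × (327/367.7) = 7.248 x 10^-2 M
Li3PO4(s) <=> 3 Li^+(aq) + PO4^3-(aq), so Q = [Li^+]^3[PO4^3-]
Q = (5.435 × 10^-3)^3(7.248 × 10^-2) = 1.16 × 10^-8
Q > Ksp, so Li3PO4 will precipitate.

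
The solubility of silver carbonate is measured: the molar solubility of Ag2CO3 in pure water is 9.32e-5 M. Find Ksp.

Ksp = 3.24 × 10^-12

Ag2CO3(s) ⇌ 2 Ag^+(aq) + CO3^2-(aq)
Let s = molar solubility. Then [Ag^+] = 2s and [CO3^2-] = s.
Ksp = [Ag^+]^2[CO3^2-]
Ksp = (2s)^2s = 4s^3
With s = 9.32 x 10^-5: Ksp = 3.24 × 10^-12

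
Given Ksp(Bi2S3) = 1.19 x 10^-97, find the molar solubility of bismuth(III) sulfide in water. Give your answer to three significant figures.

s ≈ 1.62e-20 M

Bi2S3(s) ⇌ 2 Bi^3+(aq) + 3 S^2-(aq)
Ksp = [Bi^3+]^2[S^2-]^3
For each mole of Bi2S3 that dissolves: [Bi^3+] = 2s, [S^2-] = 3s.
Ksp = (2s)^2(3s)^3 = 108s^5
s = (1.19 x 10^-97 / 108)^(1/5) = 1.62 × 10^-20 M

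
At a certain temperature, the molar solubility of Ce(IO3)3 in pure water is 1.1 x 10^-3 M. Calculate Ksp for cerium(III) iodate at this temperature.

4.0 x 10^-11

Ce(IO3)3(s) <=> Ce^3+(aq) + 3 IO3^-(aq)
With molar solubility s: [Ce^3+] = s, [IO3^-] = 3s.
Ksp = [Ce^3+][IO3^-]^3
Ksp = s(3s)^3 = 27s^4
Ksp = 27 × (1.1 x 10^-3)^4 = 4.0 x 10^-11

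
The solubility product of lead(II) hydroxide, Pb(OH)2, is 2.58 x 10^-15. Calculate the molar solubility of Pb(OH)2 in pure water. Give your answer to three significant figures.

Pb(OH)2(s) <=> Pb^2+ + 2 OH^-
Ksp = [Pb^2+][OH^-]^2
If s mol/L of Pb(OH)2 dissolves, [Pb^2+] = s and [OH^-] = 2s.
Ksp = s(2s)^2 = 4s^3
Solving, s = (2.58 x 10^-15/4)^(1/3) = 8.64 × 10^-6 M

s ≈ 8.64 x 10^-6 M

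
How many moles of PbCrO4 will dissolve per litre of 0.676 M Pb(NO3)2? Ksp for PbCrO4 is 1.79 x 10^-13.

s ≈ 2.65 × 10^-13 M

PbCrO4(s) ⇌ Pb^2+(aq) + CrO4^2-(aq)
Ksp = [Pb^2+][CrO4^2-]
Let s be the molar solubility in this solution. [Pb^2+] = 0.676 + s ≈ 0.676, [CrO4^2-] = s (common-ion effect: Pb^2+ is already 0.676 M).
Ksp ≈ 0.676 × s
s = 2.65 × 10^-13 M
Check: s = 2.6 × 10^-13 ≪ 0.676, so the approximation is valid.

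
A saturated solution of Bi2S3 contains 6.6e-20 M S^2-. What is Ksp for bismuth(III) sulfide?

Bi2S3(s) ⇌ 2 Bi^3+(aq) + 3 S^2-(aq)
Stoichiometry gives [Bi^3+] = (2/3)[S^2-] = 4.40 x 10^-20 M.
Ksp = [Bi^3+]^2[S^2-]^3
Ksp = (4.40 × 10^-20)^2 × (6.6 × 10^-20)^3 = 5.6 x 10^-97

Ksp = 5.6 × 10^-97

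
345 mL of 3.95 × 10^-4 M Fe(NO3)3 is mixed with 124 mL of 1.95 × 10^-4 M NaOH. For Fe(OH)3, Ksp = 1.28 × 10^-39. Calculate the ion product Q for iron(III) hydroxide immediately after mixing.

Total volume = 345 + 124 = 469 mL.
[Fe^3+] = 3.95 × 10^-4 × (345/469) = 2.906 × 10^-4 M
[OH^-] = 1.95 × 10^-4 × (124/469) = 5.156 × 10^-5 M
Fe(OH)3(s) ⇌ Fe^3+ + 3 OH^-, so Q = [Fe^3+][OH^-]^3
Q = (2.906 × 10^-4)(5.156 × 10^-5)^3 = 3.98 × 10^-17
Q > Ksp, so Fe(OH)3 will precipitate.

3.98 × 10^-17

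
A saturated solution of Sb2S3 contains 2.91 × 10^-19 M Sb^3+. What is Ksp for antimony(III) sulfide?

Ksp ≈ 7.04 x 10^-93

Sb2S3(s) <=> 2 Sb^3+(aq) + 3 S^2-(aq)
Stoichiometry gives [S^2-] = (3/2)[Sb^3+] = 4.365 × 10^-19 M.
Ksp = [Sb^3+]^2[S^2-]^3
Ksp = (2.91 × 10^-19)^2 × (4.365 × 10^-19)^3 = 7.04 x 10^-93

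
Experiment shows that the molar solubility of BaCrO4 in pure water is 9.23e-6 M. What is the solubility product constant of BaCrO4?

BaCrO4(s) ⇌ Ba^2+ + CrO4^2-
If s mol/L of BaCrO4 dissolves, [Ba^2+] = s and [CrO4^2-] = s.
Ksp = [Ba^2+][CrO4^2-]
Ksp = (s)(s) = s^2
With s = 9.23 × 10^-6: Ksp = 8.52 x 10^-11

8.52e-11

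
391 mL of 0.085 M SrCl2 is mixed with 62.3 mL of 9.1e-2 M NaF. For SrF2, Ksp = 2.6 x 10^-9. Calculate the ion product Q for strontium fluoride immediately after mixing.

Total volume = 391 + 62.3 = 453.3 mL.
[Sr^2+] = 8.5 × 10^-2 × (391/453.3) = 7.33 × 10^-2 M
[F^-] = 9.1 × 10^-2 × (62.3/453.3) = 1.25 × 10^-2 M
SrF2(s) ⇌ Sr^2+ + 2 F^-, so Q = [Sr^2+][F^-]^2
Q = (7.33 × 10^-2)(1.25 × 10^-2)^2 = 1.1 × 10^-5
Q > Ksp, so SrF2 will precipitate.

Q ≈ 1.1 x 10^-5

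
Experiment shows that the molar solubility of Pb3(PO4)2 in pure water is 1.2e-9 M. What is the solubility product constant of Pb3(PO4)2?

Pb3(PO4)2(s) ⇌ 3 Pb^2+ + 2 PO4^3-
With molar solubility s: [Pb^2+] = 3s, [PO4^3-] = 2s.
Ksp = [Pb^2+]^3[PO4^3-]^2
So Ksp = (3s)^3 × (2s)^2 = 108s^5
Ksp = 108 × (1.2 × 10^-9)^5 = 2.7 x 10^-43

Ksp = 2.7 x 10^-43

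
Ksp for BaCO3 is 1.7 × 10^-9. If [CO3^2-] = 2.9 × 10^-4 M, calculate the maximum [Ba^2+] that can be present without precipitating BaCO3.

BaCO3(s) <=> Ba^2+(aq) + CO3^2-(aq)
Ksp = [Ba^2+][CO3^2-]
Precipitation begins when Q = Ksp. With [CO3^2-] = 2.9 × 10^-4 M:
1.7 × 10^-9 = (2.9 × 10^-4) × [Ba^2+]
[Ba^2+] = (1.7 × 10^-9 / 2.9 × 10^-4) = 5.9 x 10^-6 M

[Ba^2+] = 5.9 x 10^-6 M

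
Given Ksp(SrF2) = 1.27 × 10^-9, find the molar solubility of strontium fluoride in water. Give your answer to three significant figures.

6.82e-4 M

SrF2(s) ⇌ Sr^2+ + 2 F^-
Ksp = [Sr^2+][F^-]^2
If s mol/L of SrF2 dissolves, [Sr^2+] = s and [F^-] = 2s.
Substituting: Ksp = s(2s)^2 = 4s^3
Solving, s = (1.27 × 10^-9/4)^(1/3) = 6.82 × 10^-4 M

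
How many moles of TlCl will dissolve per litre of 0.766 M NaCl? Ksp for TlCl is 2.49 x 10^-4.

TlCl(s) <=> Tl^+(aq) + Cl^-(aq)
Ksp = [Tl^+][Cl^-]
If s mol/L dissolves here, [Tl^+] = s, [Cl^-] = 0.766 + s ≈ 0.766 (common-ion effect: Cl^- is already 0.766 M).
Ksp ≈ s × 0.766
s = 3.25 × 10^-4 M
Check: s = 3.3 × 10^-4 ≪ 0.766, so the approximation is valid.

3.25 x 10^-4 M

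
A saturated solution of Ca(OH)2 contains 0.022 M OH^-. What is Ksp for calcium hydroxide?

Ca(OH)2(s) ⇌ Ca^2+ + 2 OH^-
Stoichiometry gives [Ca^2+] = (1/2)[OH^-] = 1.10 × 10^-2 M.
Ksp = [Ca^2+][OH^-]^2
Ksp = 1.10 × 10^-2 × (2.2 x 10^-2)^2 = 5.3 x 10^-6

Ksp ≈ 5.3 x 10^-6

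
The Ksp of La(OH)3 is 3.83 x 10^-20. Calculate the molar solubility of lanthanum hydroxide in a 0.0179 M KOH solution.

s ≈ 6.68e-15 M

La(OH)3(s) ⇌ La^3+ + 3 OH^-
Ksp = [La^3+][OH^-]^3
If s mol/L dissolves here, [La^3+] = s, [OH^-] = 0.0179 + 3s ≈ 0.0179 (since OH^- from KOH dominates).
Ksp ≈ s × (0.0179)^3
s = 6.68 x 10^-15 M
Check: 3s = 2.0 × 10^-14 ≪ 0.0179, so the approximation is valid.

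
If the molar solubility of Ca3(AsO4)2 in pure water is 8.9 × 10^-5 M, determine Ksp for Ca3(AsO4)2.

Ca3(AsO4)2(s) <=> 3 Ca^2+ + 2 AsO4^3-
With molar solubility s: [Ca^2+] = 3s, [AsO4^3-] = 2s.
Ksp = [Ca^2+]^3[AsO4^3-]^2
Ksp = (3s)^3(2s)^2 = 108s^5
With s = 8.9 x 10^-5: Ksp = 6.0 × 10^-19

6.0 × 10^-19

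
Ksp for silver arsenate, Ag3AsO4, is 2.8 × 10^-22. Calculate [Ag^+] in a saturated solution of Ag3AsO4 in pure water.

5.4 × 10^-6 M

Ag3AsO4(s) <=> 3 Ag^+ + AsO4^3-
Ksp = [Ag^+]^3[AsO4^3-]
If s mol/L of Ag3AsO4 dissolves, [Ag^+] = 3s and [AsO4^3-] = s.
So Ksp = (3s)^3 × s = 27s^4
s = (2.8 × 10^-22 / 27)^(1/4) = 1.79 × 10^-6 M
[Ag^+] = 3s = 5.4 × 10^-6 M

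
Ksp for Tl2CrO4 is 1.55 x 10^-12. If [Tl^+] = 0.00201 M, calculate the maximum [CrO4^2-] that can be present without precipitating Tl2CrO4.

3.84 × 10^-7 M

Tl2CrO4(s) ⇌ 2 Tl^+ + CrO4^2-
Ksp = [Tl^+]^2[CrO4^2-]
Precipitation begins when Q = Ksp. With [Tl^+] = 0.00201 M:
1.55 x 10^-12 = (0.00201)^2 × [CrO4^2-]
[CrO4^2-] = (1.55 x 10^-12 / 4.040 × 10^-6) = 3.84 x 10^-7 M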